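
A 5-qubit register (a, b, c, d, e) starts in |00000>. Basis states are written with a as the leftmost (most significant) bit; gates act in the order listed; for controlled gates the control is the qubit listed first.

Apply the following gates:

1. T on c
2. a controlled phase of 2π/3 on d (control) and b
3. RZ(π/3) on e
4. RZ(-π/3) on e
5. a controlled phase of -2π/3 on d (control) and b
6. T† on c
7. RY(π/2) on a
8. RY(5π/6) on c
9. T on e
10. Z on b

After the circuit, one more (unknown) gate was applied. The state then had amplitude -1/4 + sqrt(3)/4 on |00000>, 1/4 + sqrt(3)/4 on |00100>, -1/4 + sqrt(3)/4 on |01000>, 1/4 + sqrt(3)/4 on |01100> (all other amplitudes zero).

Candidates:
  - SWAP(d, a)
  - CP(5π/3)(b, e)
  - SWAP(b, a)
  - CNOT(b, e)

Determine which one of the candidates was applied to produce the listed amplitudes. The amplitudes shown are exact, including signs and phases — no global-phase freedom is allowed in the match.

The unique candidate consistent with the amplitudes is SWAP(b, a). Key observation: gates 1-6 undo each other exactly, leaving only the rest of the circuit to track.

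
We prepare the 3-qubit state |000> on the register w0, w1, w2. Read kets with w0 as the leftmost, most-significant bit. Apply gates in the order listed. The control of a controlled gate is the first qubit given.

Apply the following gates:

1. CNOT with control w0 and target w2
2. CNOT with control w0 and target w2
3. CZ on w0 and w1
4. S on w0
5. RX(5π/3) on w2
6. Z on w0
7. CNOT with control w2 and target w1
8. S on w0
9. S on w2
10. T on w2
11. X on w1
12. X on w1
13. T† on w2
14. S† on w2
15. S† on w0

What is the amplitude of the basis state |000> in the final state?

The amplitude on |000> is -sqrt(3)/2. Key observation: the block from step 8 through step 15 cancels to the identity and can be dropped.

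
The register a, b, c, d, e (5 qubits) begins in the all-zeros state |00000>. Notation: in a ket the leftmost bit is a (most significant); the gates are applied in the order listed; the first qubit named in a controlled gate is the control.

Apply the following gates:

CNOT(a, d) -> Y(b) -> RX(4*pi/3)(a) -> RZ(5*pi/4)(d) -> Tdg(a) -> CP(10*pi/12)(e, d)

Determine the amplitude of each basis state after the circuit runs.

The final amplitudes are exp(7*I*pi/8)/2 on |01000>, -sqrt(3)*exp(I*pi/8)/2 on |11000>, and 0 on every other basis state.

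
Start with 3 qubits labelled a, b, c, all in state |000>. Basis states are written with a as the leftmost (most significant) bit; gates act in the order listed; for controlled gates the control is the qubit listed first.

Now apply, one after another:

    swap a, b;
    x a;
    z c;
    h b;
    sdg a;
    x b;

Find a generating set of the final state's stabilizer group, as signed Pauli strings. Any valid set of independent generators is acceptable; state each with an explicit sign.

The final state is stabilized by the group generated by +IXI, -ZII, +IIZ; other independent generating sets are equally valid.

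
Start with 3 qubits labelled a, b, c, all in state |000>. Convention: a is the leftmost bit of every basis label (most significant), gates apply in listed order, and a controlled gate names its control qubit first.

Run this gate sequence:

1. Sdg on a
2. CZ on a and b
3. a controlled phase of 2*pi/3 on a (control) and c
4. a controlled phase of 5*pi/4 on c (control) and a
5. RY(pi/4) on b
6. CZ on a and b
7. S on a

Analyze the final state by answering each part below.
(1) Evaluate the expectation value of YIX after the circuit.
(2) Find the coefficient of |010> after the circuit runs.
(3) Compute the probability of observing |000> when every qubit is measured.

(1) The observable YIX averages to 0.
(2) The amplitude on |010> is sqrt(2 - sqrt(2))/2.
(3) A full measurement returns |000> with probability sqrt(2)/4 + 1/2.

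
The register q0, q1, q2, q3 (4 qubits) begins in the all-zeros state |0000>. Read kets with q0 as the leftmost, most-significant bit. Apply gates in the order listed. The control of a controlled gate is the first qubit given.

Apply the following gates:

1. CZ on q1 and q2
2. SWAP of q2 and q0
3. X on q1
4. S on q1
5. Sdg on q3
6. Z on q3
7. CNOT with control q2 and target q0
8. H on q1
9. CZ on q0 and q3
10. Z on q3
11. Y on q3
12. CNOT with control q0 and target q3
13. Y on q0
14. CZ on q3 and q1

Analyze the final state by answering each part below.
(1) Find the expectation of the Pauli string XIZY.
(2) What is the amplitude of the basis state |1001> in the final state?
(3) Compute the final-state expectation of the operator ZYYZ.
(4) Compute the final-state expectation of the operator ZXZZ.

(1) The observable XIZY averages to 0.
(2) The final state's coefficient on |1001> equals -sqrt(2)*I/2.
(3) The observable ZYYZ averages to 0.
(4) In the final state, ZXZZ has expectation 1.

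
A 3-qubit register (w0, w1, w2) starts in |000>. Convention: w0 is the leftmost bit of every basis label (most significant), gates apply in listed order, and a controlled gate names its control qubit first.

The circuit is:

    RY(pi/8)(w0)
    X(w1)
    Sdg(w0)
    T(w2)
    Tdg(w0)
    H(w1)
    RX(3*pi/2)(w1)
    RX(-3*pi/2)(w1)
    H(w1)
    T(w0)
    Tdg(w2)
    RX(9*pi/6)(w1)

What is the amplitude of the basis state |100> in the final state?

|100> carries amplitude -sqrt(2)*sin(pi/16)/2 in the final state. Key observation: steps 4-11 multiply out to the identity, so the circuit reduces to the remaining gates.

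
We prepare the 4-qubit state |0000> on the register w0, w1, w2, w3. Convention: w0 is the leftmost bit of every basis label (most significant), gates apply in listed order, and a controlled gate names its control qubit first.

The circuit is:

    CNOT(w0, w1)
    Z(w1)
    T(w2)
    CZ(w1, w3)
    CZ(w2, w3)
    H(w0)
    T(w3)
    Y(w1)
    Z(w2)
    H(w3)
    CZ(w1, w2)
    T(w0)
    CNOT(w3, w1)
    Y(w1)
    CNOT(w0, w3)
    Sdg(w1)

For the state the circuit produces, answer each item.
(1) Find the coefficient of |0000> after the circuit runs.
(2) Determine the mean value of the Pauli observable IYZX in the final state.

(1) |0000> carries amplitude 1/2 in the final state.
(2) The expectation value of IYZX is 1.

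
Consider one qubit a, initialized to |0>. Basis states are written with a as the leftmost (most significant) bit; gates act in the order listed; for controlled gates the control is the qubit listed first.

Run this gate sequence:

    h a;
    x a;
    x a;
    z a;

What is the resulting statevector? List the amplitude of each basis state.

The final amplitudes are sqrt(2)/2 on |0>, -sqrt(2)/2 on |1>. Key observation: the block from step 2 through step 3 cancels to the identity and can be dropped.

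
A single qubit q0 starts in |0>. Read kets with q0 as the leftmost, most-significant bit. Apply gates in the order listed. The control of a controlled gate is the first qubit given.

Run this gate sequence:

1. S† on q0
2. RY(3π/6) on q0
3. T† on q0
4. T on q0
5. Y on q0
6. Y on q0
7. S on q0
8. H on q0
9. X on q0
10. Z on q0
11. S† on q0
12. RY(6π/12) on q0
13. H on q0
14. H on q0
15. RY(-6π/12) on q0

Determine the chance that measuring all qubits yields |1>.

A full measurement returns |1> with probability 1/2. Key observation: the block from step 12 through step 15 cancels to the identity and can be dropped.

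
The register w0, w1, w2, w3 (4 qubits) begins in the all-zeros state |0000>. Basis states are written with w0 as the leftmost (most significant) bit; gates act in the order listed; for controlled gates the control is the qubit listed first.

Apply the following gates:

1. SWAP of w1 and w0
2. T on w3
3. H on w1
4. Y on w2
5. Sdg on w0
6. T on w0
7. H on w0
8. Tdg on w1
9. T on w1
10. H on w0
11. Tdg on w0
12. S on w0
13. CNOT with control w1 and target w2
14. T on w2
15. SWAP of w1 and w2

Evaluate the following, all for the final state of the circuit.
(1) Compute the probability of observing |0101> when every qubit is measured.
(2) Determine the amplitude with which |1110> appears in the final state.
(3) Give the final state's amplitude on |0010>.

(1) A full measurement returns |0101> with probability 0. Key observation: steps 5-12 multiply out to the identity, so the circuit reduces to the remaining gates.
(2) The amplitude on |1110> is 0.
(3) The final state's coefficient on |0010> equals sqrt(2)*I/2.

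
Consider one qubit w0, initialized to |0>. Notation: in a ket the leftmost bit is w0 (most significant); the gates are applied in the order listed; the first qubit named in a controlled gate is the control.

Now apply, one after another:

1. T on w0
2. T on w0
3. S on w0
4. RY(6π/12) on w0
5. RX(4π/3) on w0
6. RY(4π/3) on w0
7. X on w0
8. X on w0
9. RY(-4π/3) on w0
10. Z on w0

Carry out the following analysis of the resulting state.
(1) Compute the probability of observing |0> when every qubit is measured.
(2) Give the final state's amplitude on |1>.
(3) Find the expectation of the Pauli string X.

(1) The probability of measuring |0> is 1/2. Key observation: the block from step 6 through step 9 cancels to the identity and can be dropped.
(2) The amplitude on |1> is sqrt(2)/4 + sqrt(6)*I/4.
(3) The expectation value of X is -1.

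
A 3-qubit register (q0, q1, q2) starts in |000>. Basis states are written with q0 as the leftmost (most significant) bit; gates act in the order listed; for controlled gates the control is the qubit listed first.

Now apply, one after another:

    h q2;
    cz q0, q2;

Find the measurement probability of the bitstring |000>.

The probability of measuring |000> is 1/2.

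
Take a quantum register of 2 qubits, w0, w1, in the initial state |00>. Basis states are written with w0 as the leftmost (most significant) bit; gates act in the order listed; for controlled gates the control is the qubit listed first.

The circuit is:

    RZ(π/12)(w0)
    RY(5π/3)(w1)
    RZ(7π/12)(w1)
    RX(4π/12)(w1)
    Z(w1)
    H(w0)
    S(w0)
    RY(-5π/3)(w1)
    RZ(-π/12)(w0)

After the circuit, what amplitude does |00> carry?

The amplitude on |00> is sqrt(6)*(-3 + I - (-1 + I)*exp(7*I*pi/12))*exp(17*I*pi/24)/16.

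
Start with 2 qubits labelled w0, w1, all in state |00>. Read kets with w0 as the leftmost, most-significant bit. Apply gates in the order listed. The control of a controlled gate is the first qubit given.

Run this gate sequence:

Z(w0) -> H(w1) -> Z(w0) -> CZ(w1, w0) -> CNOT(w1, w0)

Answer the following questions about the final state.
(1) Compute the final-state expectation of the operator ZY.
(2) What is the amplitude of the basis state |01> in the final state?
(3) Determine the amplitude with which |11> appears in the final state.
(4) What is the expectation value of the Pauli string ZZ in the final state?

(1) In the final state, ZY has expectation 0.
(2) The final state's coefficient on |01> equals 0.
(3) |11> carries amplitude sqrt(2)/2 in the final state.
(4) The expectation value of ZZ is 1.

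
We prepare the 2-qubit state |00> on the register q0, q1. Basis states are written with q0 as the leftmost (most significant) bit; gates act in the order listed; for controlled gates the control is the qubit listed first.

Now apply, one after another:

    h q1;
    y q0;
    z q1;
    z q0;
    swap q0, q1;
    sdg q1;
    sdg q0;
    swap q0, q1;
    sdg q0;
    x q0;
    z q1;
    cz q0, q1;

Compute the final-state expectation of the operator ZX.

The observable ZX averages to 0.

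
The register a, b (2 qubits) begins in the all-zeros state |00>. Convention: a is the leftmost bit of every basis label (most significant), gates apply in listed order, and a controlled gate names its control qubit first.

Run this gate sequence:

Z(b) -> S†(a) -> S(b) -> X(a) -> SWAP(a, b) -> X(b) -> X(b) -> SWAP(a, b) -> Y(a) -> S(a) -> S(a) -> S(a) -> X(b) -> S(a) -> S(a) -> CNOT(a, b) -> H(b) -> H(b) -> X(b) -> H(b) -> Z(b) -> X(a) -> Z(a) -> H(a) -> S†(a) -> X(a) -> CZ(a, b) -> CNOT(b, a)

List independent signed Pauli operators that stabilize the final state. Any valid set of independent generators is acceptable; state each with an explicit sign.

The final state is stabilized by the group generated by -YI, -IY; other independent generating sets are equally valid. Key observation: gates 18-21 undo each other exactly, leaving only the rest of the circuit to track.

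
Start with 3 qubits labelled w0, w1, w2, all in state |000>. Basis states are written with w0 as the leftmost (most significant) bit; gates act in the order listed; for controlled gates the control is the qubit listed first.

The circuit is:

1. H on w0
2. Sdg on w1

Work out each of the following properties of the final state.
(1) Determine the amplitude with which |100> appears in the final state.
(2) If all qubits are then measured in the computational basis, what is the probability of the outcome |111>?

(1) The amplitude on |100> is sqrt(2)/2.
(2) The probability of measuring |111> is 0.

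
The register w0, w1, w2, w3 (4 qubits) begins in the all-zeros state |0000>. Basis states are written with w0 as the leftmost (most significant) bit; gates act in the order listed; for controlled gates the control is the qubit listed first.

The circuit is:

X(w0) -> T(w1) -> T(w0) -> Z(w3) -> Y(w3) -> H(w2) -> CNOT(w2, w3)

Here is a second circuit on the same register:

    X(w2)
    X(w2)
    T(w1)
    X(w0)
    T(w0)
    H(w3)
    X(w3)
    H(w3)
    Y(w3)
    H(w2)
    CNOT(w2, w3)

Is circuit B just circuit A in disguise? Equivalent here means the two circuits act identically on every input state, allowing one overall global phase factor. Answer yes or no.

Yes: on every input state the two circuits agree up to one overall phase factor.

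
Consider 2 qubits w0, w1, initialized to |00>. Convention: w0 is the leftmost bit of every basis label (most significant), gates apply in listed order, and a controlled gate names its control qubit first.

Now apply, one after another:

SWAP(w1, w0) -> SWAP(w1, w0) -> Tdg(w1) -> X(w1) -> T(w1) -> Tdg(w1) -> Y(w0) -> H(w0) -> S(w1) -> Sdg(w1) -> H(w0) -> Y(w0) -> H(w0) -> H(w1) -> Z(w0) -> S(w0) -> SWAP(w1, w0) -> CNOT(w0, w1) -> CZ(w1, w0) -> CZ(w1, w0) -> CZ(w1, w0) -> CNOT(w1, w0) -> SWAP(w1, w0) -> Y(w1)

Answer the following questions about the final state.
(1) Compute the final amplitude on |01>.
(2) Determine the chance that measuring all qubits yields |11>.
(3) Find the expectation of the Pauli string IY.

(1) The amplitude on |01> is I/2.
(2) A full measurement returns |11> with probability 1/4.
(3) The observable IY averages to 0.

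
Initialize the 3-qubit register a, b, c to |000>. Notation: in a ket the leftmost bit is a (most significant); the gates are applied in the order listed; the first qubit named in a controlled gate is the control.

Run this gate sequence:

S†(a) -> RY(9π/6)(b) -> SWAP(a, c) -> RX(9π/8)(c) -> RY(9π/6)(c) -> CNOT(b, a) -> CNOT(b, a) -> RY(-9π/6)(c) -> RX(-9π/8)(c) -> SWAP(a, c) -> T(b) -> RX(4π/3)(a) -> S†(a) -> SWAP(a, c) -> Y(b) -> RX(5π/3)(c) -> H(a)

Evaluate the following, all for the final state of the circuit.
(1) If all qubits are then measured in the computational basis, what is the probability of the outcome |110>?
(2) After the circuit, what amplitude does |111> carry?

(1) The probability of measuring |110> is 3/32. Key observation: the block from step 3 through step 10 cancels to the identity and can be dropped.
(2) |111> carries amplitude 1/8 - 3*I/8 in the final state.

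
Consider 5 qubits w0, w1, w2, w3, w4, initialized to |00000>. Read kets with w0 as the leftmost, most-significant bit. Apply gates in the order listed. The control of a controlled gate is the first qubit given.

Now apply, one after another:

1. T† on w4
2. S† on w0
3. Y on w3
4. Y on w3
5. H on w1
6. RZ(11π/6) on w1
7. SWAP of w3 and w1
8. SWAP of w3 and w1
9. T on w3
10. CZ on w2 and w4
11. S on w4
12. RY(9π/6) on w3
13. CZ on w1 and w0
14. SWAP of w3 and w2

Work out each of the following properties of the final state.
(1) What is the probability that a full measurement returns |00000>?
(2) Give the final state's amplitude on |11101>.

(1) Outcome |00000> occurs with probability 1/4. Key observation: gates 7-8 undo each other exactly, leaving only the rest of the circuit to track.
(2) |11101> carries amplitude 0 in the final state.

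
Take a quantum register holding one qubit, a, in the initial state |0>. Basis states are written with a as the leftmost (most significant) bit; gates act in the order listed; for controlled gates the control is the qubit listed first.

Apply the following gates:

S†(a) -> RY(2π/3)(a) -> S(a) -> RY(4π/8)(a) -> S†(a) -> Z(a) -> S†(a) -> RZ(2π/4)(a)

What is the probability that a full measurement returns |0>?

Outcome |0> occurs with probability 1/2.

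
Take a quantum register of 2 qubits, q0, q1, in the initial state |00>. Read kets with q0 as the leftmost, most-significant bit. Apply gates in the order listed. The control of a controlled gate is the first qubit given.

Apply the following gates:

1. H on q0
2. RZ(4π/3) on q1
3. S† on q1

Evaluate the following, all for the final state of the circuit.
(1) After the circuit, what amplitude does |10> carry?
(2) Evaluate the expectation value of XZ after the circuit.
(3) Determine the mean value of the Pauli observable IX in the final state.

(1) The amplitude on |10> is -sqrt(2)*exp(I*pi/3)/2.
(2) The observable XZ averages to 1.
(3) In the final state, IX has expectation 0.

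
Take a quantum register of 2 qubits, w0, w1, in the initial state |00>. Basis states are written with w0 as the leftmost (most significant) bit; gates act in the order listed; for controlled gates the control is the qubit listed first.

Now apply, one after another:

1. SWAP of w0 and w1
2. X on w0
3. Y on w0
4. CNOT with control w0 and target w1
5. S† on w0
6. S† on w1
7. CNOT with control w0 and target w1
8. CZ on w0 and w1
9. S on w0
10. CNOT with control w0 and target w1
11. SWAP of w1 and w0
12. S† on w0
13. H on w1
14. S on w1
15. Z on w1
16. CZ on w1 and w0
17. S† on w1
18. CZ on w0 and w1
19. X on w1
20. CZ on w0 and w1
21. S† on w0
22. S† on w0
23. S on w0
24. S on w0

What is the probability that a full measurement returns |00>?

The probability of measuring |00> is 1/2. Key observation: gates 21-24 undo each other exactly, leaving only the rest of the circuit to track.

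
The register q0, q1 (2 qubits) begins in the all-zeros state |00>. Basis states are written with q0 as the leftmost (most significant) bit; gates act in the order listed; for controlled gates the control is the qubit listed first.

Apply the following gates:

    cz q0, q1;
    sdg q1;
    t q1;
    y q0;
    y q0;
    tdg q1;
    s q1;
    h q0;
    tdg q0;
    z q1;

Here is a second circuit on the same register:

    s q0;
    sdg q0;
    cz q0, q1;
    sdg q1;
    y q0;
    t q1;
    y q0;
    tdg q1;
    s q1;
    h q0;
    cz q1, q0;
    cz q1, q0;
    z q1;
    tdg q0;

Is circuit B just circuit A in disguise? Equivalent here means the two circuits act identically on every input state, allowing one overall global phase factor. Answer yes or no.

Yes: on every input state the two circuits agree up to one overall phase factor.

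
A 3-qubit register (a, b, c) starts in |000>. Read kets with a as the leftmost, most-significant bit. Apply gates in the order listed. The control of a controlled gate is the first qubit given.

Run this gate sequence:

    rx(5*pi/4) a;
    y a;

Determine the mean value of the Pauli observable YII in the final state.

The observable YII averages to sqrt(2)/2.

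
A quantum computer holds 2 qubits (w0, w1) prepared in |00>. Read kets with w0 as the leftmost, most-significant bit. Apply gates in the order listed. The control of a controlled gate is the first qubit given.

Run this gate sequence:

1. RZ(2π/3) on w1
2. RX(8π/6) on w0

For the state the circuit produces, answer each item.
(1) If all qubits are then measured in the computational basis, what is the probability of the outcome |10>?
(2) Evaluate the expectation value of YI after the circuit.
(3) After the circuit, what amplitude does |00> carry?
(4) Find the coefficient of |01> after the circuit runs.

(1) Outcome |10> occurs with probability 3/4.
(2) The expectation value of YI is sqrt(3)/2.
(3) The final state's coefficient on |00> equals exp(2*I*pi/3)/2.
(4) The amplitude on |01> is 0.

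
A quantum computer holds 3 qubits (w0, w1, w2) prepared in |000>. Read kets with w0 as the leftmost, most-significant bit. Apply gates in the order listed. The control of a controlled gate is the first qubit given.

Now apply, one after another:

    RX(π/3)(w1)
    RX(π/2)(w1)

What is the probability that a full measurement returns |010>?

The probability of measuring |010> is sqrt(3)/4 + 1/2.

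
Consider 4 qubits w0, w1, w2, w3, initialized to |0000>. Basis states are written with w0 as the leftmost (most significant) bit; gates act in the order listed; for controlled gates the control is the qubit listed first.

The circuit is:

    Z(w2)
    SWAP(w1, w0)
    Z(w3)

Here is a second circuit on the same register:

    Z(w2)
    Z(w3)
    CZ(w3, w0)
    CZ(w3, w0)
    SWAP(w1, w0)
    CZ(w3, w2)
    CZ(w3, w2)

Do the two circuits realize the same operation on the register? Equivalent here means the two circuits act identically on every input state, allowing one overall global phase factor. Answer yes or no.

Yes: on every input state the two circuits agree up to one overall phase factor.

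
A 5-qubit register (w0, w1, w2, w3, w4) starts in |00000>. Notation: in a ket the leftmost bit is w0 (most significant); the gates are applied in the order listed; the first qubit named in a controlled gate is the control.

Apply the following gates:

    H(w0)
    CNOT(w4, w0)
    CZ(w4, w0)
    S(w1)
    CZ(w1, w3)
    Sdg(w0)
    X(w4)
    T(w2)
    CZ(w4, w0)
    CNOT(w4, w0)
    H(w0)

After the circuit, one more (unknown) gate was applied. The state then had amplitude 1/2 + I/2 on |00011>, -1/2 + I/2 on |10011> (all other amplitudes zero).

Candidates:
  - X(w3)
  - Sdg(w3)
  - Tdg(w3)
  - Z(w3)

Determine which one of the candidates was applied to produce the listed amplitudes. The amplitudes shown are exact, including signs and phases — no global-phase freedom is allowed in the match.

It was X(w3) that produced the state shown.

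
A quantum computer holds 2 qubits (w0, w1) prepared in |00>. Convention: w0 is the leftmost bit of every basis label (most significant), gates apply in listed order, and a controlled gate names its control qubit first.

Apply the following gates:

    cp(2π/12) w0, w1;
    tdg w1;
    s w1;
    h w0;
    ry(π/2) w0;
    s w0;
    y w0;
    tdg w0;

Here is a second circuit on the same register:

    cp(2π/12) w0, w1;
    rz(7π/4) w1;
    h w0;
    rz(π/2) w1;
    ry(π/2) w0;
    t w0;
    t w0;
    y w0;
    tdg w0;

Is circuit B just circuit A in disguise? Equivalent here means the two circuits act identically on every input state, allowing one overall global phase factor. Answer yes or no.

Yes — the two circuits implement the same unitary up to a global phase.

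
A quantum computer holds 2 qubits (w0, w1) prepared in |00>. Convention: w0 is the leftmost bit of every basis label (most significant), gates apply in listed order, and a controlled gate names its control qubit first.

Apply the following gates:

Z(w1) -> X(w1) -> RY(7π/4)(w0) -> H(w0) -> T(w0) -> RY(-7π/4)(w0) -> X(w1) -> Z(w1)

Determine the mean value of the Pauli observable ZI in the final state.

The expectation value of ZI is -1/2 - sqrt(2)/4.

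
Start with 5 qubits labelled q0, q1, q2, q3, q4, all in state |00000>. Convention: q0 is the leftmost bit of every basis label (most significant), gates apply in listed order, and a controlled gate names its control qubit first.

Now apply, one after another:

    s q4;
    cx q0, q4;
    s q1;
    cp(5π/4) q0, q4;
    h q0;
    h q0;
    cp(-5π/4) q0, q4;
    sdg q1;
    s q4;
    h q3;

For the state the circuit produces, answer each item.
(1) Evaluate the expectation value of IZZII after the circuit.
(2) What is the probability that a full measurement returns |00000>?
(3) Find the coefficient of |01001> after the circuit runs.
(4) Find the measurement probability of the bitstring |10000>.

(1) In the final state, IZZII has expectation 1. Key observation: steps 3-8 multiply out to the identity, so the circuit reduces to the remaining gates.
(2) Outcome |00000> occurs with probability 1/2.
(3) The final state's coefficient on |01001> equals 0.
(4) Outcome |10000> occurs with probability 0.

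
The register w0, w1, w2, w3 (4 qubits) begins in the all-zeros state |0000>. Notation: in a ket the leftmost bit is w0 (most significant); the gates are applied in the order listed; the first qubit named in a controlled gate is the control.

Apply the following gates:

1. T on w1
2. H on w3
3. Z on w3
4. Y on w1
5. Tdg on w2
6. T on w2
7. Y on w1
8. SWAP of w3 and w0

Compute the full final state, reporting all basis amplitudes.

After the circuit, the state carries amplitude sqrt(2)/2 on |0000>, -sqrt(2)/2 on |1000>, and 0 on every other basis state. Key observation: steps 4-7 multiply out to the identity, so the circuit reduces to the remaining gates.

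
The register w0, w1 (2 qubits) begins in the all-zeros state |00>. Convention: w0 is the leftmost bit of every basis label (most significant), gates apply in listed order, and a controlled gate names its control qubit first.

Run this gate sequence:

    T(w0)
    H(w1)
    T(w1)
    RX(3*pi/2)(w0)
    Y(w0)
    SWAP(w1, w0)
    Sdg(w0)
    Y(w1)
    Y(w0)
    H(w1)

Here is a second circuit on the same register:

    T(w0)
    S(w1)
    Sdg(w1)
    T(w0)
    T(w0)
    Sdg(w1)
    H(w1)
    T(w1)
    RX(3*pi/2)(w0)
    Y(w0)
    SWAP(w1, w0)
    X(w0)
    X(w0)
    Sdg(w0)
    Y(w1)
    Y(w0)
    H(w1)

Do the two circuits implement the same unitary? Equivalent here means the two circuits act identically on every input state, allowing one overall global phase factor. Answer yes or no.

No — the two circuits implement different unitaries, even allowing a global phase.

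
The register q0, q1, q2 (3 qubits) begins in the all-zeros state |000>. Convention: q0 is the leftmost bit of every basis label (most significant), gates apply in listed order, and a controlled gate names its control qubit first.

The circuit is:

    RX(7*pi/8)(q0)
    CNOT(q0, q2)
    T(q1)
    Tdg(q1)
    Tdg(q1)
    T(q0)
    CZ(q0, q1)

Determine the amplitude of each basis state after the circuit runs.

After the circuit, the state carries amplitude cos(7*pi/16) on |000>, -exp(3*I*pi/4)*cos(pi/16) on |101>, and 0 on every other basis state.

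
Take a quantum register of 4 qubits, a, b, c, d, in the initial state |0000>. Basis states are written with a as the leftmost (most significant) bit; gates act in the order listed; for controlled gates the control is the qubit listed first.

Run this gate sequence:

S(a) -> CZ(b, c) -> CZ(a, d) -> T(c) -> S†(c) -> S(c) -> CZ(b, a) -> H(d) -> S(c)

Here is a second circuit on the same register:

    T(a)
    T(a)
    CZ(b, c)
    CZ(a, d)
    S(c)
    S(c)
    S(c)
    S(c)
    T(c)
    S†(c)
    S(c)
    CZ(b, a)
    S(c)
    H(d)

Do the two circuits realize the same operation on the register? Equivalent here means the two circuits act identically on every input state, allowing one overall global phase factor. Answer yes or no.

Yes — the two circuits implement the same unitary up to a global phase.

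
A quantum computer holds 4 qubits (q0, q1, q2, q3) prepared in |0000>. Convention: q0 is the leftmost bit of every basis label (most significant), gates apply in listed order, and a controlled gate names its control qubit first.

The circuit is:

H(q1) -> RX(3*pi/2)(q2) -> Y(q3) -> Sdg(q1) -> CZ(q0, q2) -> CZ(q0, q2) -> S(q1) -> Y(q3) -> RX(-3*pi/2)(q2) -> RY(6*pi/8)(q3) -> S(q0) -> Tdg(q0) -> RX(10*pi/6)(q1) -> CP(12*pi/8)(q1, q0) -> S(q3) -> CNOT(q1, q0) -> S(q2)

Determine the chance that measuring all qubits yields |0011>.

Outcome |0011> occurs with probability 0. Key observation: the block from step 2 through step 9 cancels to the identity and can be dropped.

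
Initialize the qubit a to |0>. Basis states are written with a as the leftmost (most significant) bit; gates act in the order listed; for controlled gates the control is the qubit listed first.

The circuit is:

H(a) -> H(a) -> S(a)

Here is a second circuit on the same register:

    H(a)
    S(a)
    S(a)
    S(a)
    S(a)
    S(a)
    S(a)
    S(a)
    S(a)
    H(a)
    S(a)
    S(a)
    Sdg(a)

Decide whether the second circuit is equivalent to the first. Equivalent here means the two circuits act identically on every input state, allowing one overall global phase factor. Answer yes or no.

Yes — the two circuits implement the same unitary up to a global phase.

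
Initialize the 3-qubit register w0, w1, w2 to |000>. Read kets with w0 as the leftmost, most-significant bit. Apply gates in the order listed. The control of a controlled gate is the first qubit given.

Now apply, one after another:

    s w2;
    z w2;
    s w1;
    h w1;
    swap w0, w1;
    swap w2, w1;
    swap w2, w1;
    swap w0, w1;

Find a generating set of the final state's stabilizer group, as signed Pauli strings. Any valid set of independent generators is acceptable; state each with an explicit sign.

One valid set of independent stabilizer generators is +IXI, +ZII, +IIZ (any independent generating set of the same group is equally correct). Key observation: steps 5-8 multiply out to the identity, so the circuit reduces to the remaining gates.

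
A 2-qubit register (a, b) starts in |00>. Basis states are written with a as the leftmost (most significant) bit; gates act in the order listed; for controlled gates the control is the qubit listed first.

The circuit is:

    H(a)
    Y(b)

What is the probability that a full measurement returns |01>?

A full measurement returns |01> with probability 1/2.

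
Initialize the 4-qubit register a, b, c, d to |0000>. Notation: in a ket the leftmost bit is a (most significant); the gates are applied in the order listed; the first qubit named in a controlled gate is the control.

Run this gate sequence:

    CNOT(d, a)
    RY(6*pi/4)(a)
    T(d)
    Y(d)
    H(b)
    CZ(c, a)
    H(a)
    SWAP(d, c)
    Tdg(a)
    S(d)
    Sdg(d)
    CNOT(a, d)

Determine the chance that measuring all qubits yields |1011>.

A full measurement returns |1011> with probability 1/2.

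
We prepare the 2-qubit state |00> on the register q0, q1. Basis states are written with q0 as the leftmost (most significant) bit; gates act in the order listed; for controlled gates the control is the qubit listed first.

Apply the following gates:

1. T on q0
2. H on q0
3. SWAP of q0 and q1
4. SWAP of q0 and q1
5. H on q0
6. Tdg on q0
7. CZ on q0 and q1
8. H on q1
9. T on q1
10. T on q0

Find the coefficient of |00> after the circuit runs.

The amplitude on |00> is sqrt(2)/2. Key observation: the block from step 1 through step 6 cancels to the identity and can be dropped.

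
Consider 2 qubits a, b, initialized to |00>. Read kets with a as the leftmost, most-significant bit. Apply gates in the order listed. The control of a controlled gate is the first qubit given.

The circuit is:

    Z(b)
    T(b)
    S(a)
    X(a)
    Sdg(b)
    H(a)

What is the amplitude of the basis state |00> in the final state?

The final state's coefficient on |00> equals sqrt(2)/2.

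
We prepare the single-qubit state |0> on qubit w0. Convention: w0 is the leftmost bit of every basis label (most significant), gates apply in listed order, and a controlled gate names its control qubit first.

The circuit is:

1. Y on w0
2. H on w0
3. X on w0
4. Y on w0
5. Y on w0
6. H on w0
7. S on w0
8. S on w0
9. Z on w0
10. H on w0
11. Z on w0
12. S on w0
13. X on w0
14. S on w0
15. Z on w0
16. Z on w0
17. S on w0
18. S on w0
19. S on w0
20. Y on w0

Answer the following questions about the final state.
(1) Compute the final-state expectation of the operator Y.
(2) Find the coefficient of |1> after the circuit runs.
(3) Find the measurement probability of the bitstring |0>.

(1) The observable Y averages to -1.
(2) |1> carries amplitude sqrt(2)*I/2 in the final state.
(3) The probability of measuring |0> is 1/2.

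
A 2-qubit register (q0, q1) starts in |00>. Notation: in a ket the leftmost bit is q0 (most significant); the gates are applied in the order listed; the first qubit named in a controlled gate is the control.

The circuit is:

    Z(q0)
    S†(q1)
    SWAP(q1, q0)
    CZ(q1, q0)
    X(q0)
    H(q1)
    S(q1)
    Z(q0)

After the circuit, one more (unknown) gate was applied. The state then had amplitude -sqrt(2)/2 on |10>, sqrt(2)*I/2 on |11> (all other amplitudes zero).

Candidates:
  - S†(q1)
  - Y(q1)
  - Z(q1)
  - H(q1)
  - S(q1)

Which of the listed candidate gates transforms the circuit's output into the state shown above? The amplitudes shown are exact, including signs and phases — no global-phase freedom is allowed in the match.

The applied gate was Z(q1).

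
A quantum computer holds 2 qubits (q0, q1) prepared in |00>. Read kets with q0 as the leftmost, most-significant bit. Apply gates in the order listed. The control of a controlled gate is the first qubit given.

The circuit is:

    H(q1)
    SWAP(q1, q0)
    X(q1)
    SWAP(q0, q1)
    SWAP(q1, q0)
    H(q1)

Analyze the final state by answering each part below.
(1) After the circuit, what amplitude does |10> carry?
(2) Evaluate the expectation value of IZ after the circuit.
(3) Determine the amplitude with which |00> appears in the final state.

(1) The final state's coefficient on |10> equals 1/2.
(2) In the final state, IZ has expectation 0.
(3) The amplitude on |00> is 1/2.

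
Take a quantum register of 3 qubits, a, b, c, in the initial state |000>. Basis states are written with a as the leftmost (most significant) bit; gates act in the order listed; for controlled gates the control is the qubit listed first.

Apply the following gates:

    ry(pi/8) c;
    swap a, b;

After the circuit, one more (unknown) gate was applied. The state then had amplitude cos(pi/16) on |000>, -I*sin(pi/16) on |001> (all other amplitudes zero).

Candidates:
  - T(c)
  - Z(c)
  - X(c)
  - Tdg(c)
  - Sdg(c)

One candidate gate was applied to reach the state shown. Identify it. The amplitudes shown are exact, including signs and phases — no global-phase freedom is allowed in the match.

It was Sdg(c) that produced the state shown.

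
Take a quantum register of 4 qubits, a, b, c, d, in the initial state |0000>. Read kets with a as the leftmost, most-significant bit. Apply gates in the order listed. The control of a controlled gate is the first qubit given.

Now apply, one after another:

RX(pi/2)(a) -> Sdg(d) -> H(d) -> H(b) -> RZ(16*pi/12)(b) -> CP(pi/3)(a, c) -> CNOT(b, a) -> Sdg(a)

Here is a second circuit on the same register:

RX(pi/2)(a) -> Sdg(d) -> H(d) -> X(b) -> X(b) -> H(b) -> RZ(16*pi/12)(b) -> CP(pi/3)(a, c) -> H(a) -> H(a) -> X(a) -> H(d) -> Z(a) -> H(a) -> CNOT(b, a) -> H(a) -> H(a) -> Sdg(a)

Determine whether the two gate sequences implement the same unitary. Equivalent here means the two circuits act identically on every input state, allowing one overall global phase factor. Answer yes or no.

No, they are not equivalent — no single phase factor reconciles the two unitaries.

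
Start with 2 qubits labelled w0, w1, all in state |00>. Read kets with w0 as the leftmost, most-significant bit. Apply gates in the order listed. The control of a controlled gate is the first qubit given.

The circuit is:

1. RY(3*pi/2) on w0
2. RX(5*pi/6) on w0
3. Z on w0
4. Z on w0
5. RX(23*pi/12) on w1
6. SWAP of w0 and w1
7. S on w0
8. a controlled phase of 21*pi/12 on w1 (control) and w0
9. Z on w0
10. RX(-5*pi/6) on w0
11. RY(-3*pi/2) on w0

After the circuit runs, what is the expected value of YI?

The expectation value of YI is -sqrt(3)/16 + sqrt(2)/8 + 3/16 + sqrt(6)/8.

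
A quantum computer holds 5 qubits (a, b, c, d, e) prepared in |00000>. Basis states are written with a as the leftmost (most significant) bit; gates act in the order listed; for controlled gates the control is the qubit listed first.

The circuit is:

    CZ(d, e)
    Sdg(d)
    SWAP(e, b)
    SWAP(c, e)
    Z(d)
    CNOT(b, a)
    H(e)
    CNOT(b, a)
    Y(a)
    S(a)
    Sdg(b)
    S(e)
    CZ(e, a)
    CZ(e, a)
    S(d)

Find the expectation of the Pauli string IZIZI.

The observable IZIZI averages to 1. Key observation: steps 13-14 multiply out to the identity, so the circuit reduces to the remaining gates.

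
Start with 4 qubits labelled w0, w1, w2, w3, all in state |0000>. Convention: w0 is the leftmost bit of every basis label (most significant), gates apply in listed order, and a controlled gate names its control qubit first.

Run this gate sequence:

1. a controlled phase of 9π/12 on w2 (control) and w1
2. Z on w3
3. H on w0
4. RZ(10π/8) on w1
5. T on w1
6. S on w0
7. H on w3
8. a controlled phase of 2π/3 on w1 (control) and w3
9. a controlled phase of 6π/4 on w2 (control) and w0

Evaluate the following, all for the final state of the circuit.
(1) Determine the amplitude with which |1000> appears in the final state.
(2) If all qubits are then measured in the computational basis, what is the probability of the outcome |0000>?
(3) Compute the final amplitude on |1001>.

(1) The amplitude on |1000> is -exp(7*I*pi/8)/2.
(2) Outcome |0000> occurs with probability 1/4.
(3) The final state's coefficient on |1001> equals -exp(7*I*pi/8)/2.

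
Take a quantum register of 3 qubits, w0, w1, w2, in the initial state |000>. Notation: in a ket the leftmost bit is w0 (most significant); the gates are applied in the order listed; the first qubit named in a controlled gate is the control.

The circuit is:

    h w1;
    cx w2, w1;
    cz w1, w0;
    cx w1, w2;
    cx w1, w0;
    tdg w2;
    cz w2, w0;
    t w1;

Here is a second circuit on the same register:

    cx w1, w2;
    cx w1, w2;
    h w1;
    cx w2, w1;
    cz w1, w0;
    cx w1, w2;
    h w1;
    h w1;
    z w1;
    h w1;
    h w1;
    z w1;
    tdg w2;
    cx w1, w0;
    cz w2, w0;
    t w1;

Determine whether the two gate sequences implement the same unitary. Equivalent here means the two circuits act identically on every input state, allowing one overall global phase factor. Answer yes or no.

Yes: on every input state the two circuits agree up to one overall phase factor.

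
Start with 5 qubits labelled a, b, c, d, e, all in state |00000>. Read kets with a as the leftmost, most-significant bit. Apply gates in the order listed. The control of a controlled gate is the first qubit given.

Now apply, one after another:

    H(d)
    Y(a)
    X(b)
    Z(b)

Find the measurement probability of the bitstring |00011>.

Outcome |00011> occurs with probability 0.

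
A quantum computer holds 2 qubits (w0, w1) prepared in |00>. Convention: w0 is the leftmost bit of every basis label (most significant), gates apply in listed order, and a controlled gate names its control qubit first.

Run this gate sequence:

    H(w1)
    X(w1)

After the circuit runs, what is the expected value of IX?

The expectation value of IX is 1.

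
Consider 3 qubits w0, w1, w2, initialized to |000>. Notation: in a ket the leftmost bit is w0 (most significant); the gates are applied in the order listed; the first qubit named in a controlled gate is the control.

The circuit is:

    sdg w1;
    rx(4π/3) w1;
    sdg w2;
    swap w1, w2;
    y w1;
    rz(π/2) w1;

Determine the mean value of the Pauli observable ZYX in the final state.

The expectation value of ZYX is 0.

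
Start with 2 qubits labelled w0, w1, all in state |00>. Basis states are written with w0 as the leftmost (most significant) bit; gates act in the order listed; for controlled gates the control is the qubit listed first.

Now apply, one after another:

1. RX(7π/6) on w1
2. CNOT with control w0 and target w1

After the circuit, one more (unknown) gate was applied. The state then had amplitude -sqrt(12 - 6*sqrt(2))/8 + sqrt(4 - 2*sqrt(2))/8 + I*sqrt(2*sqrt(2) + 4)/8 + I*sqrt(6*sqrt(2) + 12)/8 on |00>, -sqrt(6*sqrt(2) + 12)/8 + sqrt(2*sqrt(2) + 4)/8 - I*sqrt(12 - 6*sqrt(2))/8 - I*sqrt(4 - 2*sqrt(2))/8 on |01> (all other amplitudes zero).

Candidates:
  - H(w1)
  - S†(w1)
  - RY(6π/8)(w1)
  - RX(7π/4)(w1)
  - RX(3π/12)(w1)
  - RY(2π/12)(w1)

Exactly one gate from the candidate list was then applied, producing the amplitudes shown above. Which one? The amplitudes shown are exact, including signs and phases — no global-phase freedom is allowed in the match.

It was RY(6π/8)(w1) that produced the state shown.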